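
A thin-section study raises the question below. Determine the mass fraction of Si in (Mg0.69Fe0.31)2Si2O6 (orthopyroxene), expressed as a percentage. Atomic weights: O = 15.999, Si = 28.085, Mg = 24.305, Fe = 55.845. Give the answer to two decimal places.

Formula mass = 1.38*24.305 + 0.62*55.845 + 2*28.085 + 6*15.999 = 220.329 g/mol, of which 56.170 g is Si.
So Si makes up 56.170/220.329 = 0.2549 of the mass, i.e. 25.49%.

25.49 mass %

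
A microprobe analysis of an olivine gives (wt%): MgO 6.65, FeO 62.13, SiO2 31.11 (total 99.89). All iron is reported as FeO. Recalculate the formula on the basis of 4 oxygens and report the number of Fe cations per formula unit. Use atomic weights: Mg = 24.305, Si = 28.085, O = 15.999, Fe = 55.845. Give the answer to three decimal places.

MgO (M=40.304): mol = 0.16500; Mg = 0.16500, O = 0.16500.
FeO (M=71.844): mol = 0.86479; Fe = 0.86479, O = 0.86479.
SiO2 (M=60.083): mol = 0.51778; Si = 0.51778, O = 1.03556.
ΣO = 2.06535; factor = 4/ΣO = 1.93672.
Fe apfu = 0.86479 × 1.93672 = 1.675.

1.675 Fe apfu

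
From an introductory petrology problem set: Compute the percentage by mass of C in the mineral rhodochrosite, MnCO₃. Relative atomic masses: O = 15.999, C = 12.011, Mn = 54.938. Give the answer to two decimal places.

10.45 wt%

Formula mass = 1·54.938 + 1·12.011 + 3·15.999 = 114.946 g/mol, of which 12.011 g is C.
So C makes up 12.011/114.946 = 0.1045 of the mass, i.e. 10.45%.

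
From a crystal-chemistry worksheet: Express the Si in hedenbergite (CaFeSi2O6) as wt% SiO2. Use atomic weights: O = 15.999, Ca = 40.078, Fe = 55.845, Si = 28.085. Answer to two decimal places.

M(CaFeSi2O6) = 248.087 g/mol; M(SiO2) = 60.083 g/mol.
Moles SiO2 per formula unit = 2 Si ÷ 1 = 2.0000.
SiO2 fraction = (2.0000 × 60.083) / 248.087 = 120.166/248.087 = 0.4844.

48.44 wt%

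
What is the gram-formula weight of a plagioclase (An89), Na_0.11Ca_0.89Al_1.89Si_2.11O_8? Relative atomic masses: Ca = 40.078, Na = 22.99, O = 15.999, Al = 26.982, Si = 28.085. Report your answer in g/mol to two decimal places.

276.45 g/mol

The formula mass is the sum 0.11(22.99) + 0.89(40.078) + 1.89(26.982) + 2.11(28.085) + 8(15.999).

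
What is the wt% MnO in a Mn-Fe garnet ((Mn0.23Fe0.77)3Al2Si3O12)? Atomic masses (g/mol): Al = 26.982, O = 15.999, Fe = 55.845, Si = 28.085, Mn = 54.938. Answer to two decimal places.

Molar mass of (Mn0.23Fe0.77)3Al2Si3O12 = 0.69*54.938 + 2.31*55.845 + 2*26.982 + 3*28.085 + 12*15.999 = 497.116 g/mol.
Each formula unit contains 0.69 Mn, equivalent to 0.69/1 = 0.6900 mol MnO.
M(MnO) = 1×54.938 + 1×15.999 = 70.937 g/mol.
Mass of MnO per formula unit = 0.6900 × 70.937 = 48.947 g.
MnO wt% = 48.947 / 497.116 × 100 = 9.85%.

9.85 wt%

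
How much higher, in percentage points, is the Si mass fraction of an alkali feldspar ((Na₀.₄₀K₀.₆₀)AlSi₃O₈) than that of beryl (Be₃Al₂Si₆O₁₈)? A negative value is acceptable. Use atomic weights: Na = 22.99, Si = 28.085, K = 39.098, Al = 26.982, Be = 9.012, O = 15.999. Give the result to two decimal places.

-0.36 percentage points

First mineral: 84.255 g Si in 271.884 g formula = 30.99 wt% Si.
Second mineral: 168.510 g Si in 537.492 g formula = 31.35 wt% Si.
30.99% − 31.35% gives a difference of -0.36 percentage points.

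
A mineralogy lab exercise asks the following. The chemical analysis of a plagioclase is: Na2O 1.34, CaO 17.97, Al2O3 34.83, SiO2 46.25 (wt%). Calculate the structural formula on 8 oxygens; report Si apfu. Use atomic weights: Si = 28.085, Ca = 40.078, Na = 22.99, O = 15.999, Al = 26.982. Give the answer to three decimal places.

Na2O (M=61.979): mol = 0.02162; Na = 0.04324, O = 0.02162.
CaO (M=56.077): mol = 0.32045; Ca = 0.32045, O = 0.32045.
Al2O3 (M=101.961): mol = 0.34160; Al = 0.68320, O = 1.02480.
SiO2 (M=60.083): mol = 0.76977; Si = 0.76977, O = 1.53954.
ΣO = 2.90641; factor = 8/ΣO = 2.75254.
Si apfu = 0.76977 × 2.75254 = 2.119.

2.119 Si apfu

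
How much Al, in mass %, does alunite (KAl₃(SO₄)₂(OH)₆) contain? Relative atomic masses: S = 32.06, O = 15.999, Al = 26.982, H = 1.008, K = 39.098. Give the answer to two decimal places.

Molar mass of KAl₃(SO₄)₂(OH)₆: 1×39.098 + 3×26.982 + 2×32.06 + 14×15.999 + 6×1.008 = 414.198 g/mol.
Mass of Al per formula unit: 3 × 26.982 = 80.946 g.
Weight fraction Al = 80.946 / 414.198 = 0.1954.

19.54 mass %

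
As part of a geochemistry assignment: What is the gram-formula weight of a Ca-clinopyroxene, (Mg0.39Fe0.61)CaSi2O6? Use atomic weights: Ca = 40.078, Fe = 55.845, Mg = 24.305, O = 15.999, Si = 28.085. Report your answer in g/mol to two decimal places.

The formula mass is the sum 0.39·24.305 + 0.61·55.845 + 1·40.078 + 2·28.085 + 6·15.999.

235.79 g/mol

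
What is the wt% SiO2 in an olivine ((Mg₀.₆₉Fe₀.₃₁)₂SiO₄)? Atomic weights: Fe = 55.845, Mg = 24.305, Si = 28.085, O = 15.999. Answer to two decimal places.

37.49 wt%

Formula mass = 160.246 g/mol.
1 Si → 1.0000 mol SiO2 per formula unit; M(SiO2) = 60.083, so SiO2 mass = 60.083 g.
60.083/160.246 × 100 = 37.49 wt%.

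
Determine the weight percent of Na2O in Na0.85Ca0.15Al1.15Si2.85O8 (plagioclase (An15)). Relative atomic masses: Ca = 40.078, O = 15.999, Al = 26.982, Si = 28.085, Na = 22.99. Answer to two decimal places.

Formula mass = 264.617 g/mol.
0.85 Na → 0.4250 mol Na2O per formula unit; M(Na2O) = 61.979, so Na2O mass = 26.341 g.
26.341/264.617 × 100 = 9.95 wt%.

9.95 wt%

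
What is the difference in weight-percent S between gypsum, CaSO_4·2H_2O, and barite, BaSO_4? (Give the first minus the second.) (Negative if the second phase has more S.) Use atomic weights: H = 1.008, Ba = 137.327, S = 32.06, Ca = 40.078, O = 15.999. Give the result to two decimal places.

4.88 percentage points

S in CaSO_4·2H_2O: molar mass 172.164 g/mol; 1×32.06 = 32.060 g → 18.62 wt%.
S in BaSO_4: molar mass 233.383 g/mol; 1×32.06 = 32.060 g → 13.74 wt%.
Difference = 18.62 − 13.74 = 4.88 percentage points.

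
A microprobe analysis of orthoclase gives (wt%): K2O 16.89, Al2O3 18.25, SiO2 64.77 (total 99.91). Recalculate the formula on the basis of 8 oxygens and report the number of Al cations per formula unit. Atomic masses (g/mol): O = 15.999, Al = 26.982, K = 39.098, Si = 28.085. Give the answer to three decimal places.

16.89 wt% K2O ÷ 94.195 g/mol = 0.17931 mol, giving 0.35862 K and 0.17931 O.
18.25 wt% Al2O3 ÷ 101.961 g/mol = 0.17899 mol, giving 0.35798 Al and 0.53697 O.
64.77 wt% SiO2 ÷ 60.083 g/mol = 1.07801 mol, giving 1.07801 Si and 2.15602 O.
Oxygen sums to 2.87230; scaling by 8/2.87230 = 2.78522 puts the formula on 8 O.
Al: 0.35798 × 2.78522 = 0.997 atoms per formula unit.

0.997 Al apfu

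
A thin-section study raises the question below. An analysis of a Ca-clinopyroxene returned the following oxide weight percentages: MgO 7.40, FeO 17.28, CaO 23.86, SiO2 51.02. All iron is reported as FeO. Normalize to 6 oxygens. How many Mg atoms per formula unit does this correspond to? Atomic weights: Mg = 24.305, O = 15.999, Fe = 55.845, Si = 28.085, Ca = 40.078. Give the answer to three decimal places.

0.432 Mg apfu

7.40 wt% MgO ÷ 40.304 g/mol = 0.18360 mol, giving 0.18360 Mg and 0.18360 O.
17.28 wt% FeO ÷ 71.844 g/mol = 0.24052 mol, giving 0.24052 Fe and 0.24052 O.
23.86 wt% CaO ÷ 56.077 g/mol = 0.42549 mol, giving 0.42549 Ca and 0.42549 O.
51.02 wt% SiO2 ÷ 60.083 g/mol = 0.84916 mol, giving 0.84916 Si and 1.69832 O.
Oxygen sums to 2.54793; scaling by 6/2.54793 = 2.35485 puts the formula on 6 O.
Mg: 0.18360 × 2.35485 = 0.432 atoms per formula unit.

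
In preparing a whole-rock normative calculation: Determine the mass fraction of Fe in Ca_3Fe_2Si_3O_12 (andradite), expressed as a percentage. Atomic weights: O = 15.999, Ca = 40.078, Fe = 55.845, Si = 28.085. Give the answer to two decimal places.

Formula mass = 3*40.078 + 2*55.845 + 3*28.085 + 12*15.999 = 508.167 g/mol, of which 111.690 g is Fe.
So Fe makes up 111.690/508.167 = 0.2198 of the mass, i.e. 21.98%.

21.98 weight percent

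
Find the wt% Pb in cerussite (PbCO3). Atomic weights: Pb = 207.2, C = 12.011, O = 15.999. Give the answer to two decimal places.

77.54 mass %

Molar mass of PbCO3: 1·207.2 + 1·12.011 + 3·15.999 = 267.208 g/mol.
Mass of Pb per formula unit: 1 × 207.2 = 207.200 g.
Weight fraction Pb = 207.200 / 267.208 = 0.7754.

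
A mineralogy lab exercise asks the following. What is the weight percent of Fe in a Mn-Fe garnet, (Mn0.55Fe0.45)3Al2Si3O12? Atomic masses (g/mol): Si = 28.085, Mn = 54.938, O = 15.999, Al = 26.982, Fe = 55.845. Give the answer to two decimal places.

M((Mn0.55Fe0.45)3Al2Si3O12) = 496.245 g/mol.
Fe contributes 1.35 × 55.845 = 75.391 g per mole.
75.391/496.245 = 0.1519 → 15.19%.

15.19 mass %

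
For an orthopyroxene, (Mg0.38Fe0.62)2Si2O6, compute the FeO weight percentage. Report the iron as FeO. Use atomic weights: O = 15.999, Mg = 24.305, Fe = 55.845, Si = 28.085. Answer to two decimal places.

Molar mass of (Mg0.38Fe0.62)2Si2O6 = 0.76×24.305 + 1.24×55.845 + 2×28.085 + 6×15.999 = 239.884 g/mol.
Each formula unit contains 1.24 Fe, equivalent to 1.24/1 = 1.2400 mol FeO.
M(FeO) = 1×55.845 + 1×15.999 = 71.844 g/mol.
Mass of FeO per formula unit = 1.2400 × 71.844 = 89.087 g.
FeO wt% = 89.087 / 239.884 × 100 = 37.14%.

37.14 wt%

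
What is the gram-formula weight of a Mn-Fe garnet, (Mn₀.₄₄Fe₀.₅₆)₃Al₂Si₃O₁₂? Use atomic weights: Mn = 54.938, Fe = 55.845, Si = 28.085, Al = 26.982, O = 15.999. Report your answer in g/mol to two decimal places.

M = 1.32×54.938 + 1.68×55.845 + 2×26.982 + 3×28.085 + 12×15.999

496.54 g/mol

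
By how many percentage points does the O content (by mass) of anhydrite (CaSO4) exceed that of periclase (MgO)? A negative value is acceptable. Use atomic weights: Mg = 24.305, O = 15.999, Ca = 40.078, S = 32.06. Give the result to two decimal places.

M(CaSO4) = 136.134 g/mol, so wt% O = 63.996/136.134 × 100 = 47.01%.
M(MgO) = 40.304 g/mol, so wt% O = 15.999/40.304 × 100 = 39.70%.
47.01 − 39.70 = 7.31 pp.

7.31 percentage points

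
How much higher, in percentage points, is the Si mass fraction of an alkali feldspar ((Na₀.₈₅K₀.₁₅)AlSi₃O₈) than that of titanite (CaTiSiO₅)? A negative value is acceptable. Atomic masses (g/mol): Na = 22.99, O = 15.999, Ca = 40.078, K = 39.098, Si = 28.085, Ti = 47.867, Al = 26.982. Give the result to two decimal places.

M((Na₀.₈₅K₀.₁₅)AlSi₃O₈) = 264.635 g/mol, so wt% Si = 84.255/264.635 × 100 = 31.84%.
M(CaTiSiO₅) = 196.025 g/mol, so wt% Si = 28.085/196.025 × 100 = 14.33%.
31.84 − 14.33 = 17.51 pp.

17.51 percentage points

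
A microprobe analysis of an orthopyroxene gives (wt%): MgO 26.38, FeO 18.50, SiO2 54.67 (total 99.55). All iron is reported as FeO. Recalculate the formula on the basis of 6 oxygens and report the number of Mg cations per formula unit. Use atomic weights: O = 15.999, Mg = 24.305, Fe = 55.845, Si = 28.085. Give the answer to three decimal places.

MgO (M=40.304): mol = 0.65453; Mg = 0.65453, O = 0.65453.
FeO (M=71.844): mol = 0.25750; Fe = 0.25750, O = 0.25750.
SiO2 (M=60.083): mol = 0.90991; Si = 0.90991, O = 1.81982.
ΣO = 2.73185; factor = 6/ΣO = 2.19631.
Mg apfu = 0.65453 × 2.19631 = 1.438.

1.438 Mg apfu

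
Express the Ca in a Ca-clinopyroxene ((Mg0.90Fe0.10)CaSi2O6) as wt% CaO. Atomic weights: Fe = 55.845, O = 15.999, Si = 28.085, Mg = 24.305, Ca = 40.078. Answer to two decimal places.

Formula mass = 219.701 g/mol.
1 Ca → 1.0000 mol CaO per formula unit; M(CaO) = 56.077, so CaO mass = 56.077 g.
56.077/219.701 × 100 = 25.52 wt%.

25.52 wt%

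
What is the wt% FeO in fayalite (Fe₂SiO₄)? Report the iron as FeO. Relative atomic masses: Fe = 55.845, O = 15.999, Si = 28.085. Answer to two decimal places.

Formula mass = 203.771 g/mol.
2 Fe → 2.0000 mol FeO per formula unit; M(FeO) = 71.844, so FeO mass = 143.688 g.
143.688/203.771 × 100 = 70.51 wt%.

70.51 wt%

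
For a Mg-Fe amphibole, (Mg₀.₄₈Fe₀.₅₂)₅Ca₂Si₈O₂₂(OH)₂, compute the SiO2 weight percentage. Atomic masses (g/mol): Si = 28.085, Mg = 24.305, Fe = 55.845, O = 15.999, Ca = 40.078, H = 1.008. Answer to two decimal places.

53.74 wt%

Formula mass = 894.357 g/mol.
8 Si → 8.0000 mol SiO2 per formula unit; M(SiO2) = 60.083, so SiO2 mass = 480.664 g.
480.664/894.357 × 100 = 53.74 wt%.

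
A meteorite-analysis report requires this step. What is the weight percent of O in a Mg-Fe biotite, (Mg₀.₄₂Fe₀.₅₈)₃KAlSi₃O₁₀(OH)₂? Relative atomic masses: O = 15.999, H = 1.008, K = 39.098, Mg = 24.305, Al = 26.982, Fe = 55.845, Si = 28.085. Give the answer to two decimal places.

40.66 mass %

Formula mass = 1.26·24.305 + 1.74·55.845 + 1·39.098 + 1·26.982 + 3·28.085 + 12·15.999 + 2·1.008 = 472.134 g/mol, of which 191.988 g is O.
So O makes up 191.988/472.134 = 0.4066 of the mass, i.e. 40.66%.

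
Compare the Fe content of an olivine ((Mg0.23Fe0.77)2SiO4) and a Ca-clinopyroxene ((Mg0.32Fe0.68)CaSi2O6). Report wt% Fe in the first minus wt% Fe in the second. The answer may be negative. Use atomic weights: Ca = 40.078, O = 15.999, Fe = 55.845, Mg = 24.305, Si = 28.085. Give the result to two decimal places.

29.48 percentage points

First mineral: 86.001 g Fe in 189.263 g formula = 45.44 wt% Fe.
Second mineral: 37.975 g Fe in 237.994 g formula = 15.96 wt% Fe.
45.44% − 15.96% gives a difference of 29.48 percentage points.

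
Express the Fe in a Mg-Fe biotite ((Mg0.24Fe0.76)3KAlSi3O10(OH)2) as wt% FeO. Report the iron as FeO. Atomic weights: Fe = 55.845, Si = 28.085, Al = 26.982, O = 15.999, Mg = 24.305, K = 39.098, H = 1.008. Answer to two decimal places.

33.49 wt%

M((Mg0.24Fe0.76)3KAlSi3O10(OH)2) = 489.165 g/mol; M(FeO) = 71.844 g/mol.
Moles FeO per formula unit = 2.28 Fe ÷ 1 = 2.2800.
FeO fraction = (2.2800 × 71.844) / 489.165 = 163.804/489.165 = 0.3349.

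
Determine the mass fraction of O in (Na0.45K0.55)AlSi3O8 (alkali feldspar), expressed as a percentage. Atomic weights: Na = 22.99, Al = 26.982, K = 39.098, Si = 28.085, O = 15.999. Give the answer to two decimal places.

47.22 weight percent

Molar mass of (Na0.45K0.55)AlSi3O8: 0.45·22.99 + 0.55·39.098 + 1·26.982 + 3·28.085 + 8·15.999 = 271.078 g/mol.
Mass of O per formula unit: 8 × 15.999 = 127.992 g.
Weight fraction O = 127.992 / 271.078 = 0.4722.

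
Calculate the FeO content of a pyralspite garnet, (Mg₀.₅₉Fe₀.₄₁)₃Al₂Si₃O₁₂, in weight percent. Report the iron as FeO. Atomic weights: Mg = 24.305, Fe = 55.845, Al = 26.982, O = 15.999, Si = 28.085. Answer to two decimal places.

20.00 wt%

M((Mg₀.₅₉Fe₀.₄₁)₃Al₂Si₃O₁₂) = 441.916 g/mol; M(FeO) = 71.844 g/mol.
Moles FeO per formula unit = 1.23 Fe ÷ 1 = 1.2300.
FeO fraction = (1.2300 × 71.844) / 441.916 = 88.368/441.916 = 0.2000.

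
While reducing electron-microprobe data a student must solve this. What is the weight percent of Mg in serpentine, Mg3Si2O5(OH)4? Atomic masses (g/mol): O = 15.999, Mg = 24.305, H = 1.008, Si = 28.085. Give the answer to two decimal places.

26.31 wt%

Molar mass of Mg3Si2O5(OH)4: 3×24.305 + 2×28.085 + 9×15.999 + 4×1.008 = 277.108 g/mol.
Mass of Mg per formula unit: 3 × 24.305 = 72.915 g.
Weight fraction Mg = 72.915 / 277.108 = 0.2631.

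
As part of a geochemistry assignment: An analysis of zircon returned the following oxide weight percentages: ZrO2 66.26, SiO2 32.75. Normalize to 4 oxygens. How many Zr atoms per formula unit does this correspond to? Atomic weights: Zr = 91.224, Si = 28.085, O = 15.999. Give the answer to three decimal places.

66.26 wt% ZrO2 ÷ 123.222 g/mol = 0.53773 mol, giving 0.53773 Zr and 1.07546 O.
32.75 wt% SiO2 ÷ 60.083 g/mol = 0.54508 mol, giving 0.54508 Si and 1.09016 O.
Oxygen sums to 2.16562; scaling by 4/2.16562 = 1.84705 puts the formula on 4 O.
Zr: 0.53773 × 1.84705 = 0.993 atoms per formula unit.

0.993 Zr apfu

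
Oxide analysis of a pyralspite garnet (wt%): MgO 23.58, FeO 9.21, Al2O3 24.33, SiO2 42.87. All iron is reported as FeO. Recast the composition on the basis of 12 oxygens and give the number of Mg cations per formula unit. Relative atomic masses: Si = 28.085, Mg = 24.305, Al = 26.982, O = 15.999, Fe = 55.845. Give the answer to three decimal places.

2.458 Mg apfu

MgO: 23.58/40.304 = 0.58505 mol → 0.58505 mol Mg, 0.58505 mol O.
FeO: 9.21/71.844 = 0.12819 mol → 0.12819 mol Fe, 0.12819 mol O.
Al2O3: 24.33/101.961 = 0.23862 mol → 0.47724 mol Al, 0.71586 mol O.
SiO2: 42.87/60.083 = 0.71351 mol → 0.71351 mol Si, 1.42702 mol O.
Total oxygen = 2.85612 mol. Normalization factor = 12/2.85612 = 4.20150.
Mg per 12 O = 0.58505 × 4.20150 = 2.458.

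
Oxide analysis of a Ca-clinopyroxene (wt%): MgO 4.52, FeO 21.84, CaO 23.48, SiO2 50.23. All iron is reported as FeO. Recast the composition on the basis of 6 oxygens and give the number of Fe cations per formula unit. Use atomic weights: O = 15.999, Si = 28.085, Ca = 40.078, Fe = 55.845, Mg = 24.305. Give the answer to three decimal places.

4.52 wt% MgO ÷ 40.304 g/mol = 0.11215 mol, giving 0.11215 Mg and 0.11215 O.
21.84 wt% FeO ÷ 71.844 g/mol = 0.30399 mol, giving 0.30399 Fe and 0.30399 O.
23.48 wt% CaO ÷ 56.077 g/mol = 0.41871 mol, giving 0.41871 Ca and 0.41871 O.
50.23 wt% SiO2 ÷ 60.083 g/mol = 0.83601 mol, giving 0.83601 Si and 1.67202 O.
Oxygen sums to 2.50687; scaling by 6/2.50687 = 2.39342 puts the formula on 6 O.
Fe: 0.30399 × 2.39342 = 0.728 atoms per formula unit.

0.728 Fe apfu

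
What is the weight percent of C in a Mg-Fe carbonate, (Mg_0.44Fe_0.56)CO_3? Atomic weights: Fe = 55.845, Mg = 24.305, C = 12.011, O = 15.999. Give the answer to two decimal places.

M((Mg_0.44Fe_0.56)CO_3) = 101.975 g/mol.
C contributes 1 × 12.011 = 12.011 g per mole.
12.011/101.975 = 0.1178 → 11.78%.

11.78 mass %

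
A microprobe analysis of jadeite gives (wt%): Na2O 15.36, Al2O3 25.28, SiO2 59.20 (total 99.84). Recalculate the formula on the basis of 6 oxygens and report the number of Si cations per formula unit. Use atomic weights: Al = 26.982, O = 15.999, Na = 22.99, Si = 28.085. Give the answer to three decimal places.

Na2O: 15.36/61.979 = 0.24783 mol → 0.49566 mol Na, 0.24783 mol O.
Al2O3: 25.28/101.961 = 0.24794 mol → 0.49588 mol Al, 0.74382 mol O.
SiO2: 59.20/60.083 = 0.98530 mol → 0.98530 mol Si, 1.97060 mol O.
Total oxygen = 2.96225 mol. Normalization factor = 6/2.96225 = 2.02549.
Si per 6 O = 0.98530 × 2.02549 = 1.996.

1.996 Si apfu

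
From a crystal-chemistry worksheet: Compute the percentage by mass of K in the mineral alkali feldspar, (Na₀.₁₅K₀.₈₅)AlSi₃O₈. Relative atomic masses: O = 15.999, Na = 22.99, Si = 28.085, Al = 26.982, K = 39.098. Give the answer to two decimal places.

Molar mass of (Na₀.₁₅K₀.₈₅)AlSi₃O₈: 0.15·22.99 + 0.85·39.098 + 1·26.982 + 3·28.085 + 8·15.999 = 275.911 g/mol.
Mass of K per formula unit: 0.85 × 39.098 = 33.233 g.
Weight fraction K = 33.233 / 275.911 = 0.1204.

12.04 wt%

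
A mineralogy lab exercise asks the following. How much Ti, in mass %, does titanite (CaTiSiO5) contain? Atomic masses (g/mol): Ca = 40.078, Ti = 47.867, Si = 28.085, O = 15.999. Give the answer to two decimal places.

24.42 mass %

Formula mass = 1×40.078 + 1×47.867 + 1×28.085 + 5×15.999 = 196.025 g/mol, of which 47.867 g is Ti.
So Ti makes up 47.867/196.025 = 0.2442 of the mass, i.e. 24.42%.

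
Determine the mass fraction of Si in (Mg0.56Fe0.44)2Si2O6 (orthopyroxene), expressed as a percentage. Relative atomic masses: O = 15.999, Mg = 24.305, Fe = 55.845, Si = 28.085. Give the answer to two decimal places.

Formula mass = 1.12×24.305 + 0.88×55.845 + 2×28.085 + 6×15.999 = 228.529 g/mol, of which 56.170 g is Si.
So Si makes up 56.170/228.529 = 0.2458 of the mass, i.e. 24.58%.

24.58 mass %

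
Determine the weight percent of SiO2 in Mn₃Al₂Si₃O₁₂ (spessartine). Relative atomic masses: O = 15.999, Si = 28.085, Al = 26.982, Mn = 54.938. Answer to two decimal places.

Formula mass = 495.021 g/mol.
3 Si → 3.0000 mol SiO2 per formula unit; M(SiO2) = 60.083, so SiO2 mass = 180.249 g.
180.249/495.021 × 100 = 36.41 wt%.

36.41 wt%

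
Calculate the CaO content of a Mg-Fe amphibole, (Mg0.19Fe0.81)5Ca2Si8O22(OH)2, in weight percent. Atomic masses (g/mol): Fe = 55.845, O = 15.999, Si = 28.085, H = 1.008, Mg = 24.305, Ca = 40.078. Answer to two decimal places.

Formula mass = 940.090 g/mol.
2 Ca → 2.0000 mol CaO per formula unit; M(CaO) = 56.077, so CaO mass = 112.154 g.
112.154/940.090 × 100 = 11.93 wt%.

11.93 wt%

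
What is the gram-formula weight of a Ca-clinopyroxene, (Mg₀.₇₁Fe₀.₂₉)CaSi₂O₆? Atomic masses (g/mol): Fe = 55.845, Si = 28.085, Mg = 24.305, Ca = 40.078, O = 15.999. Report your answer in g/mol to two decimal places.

225.69 g/mol

M = 0.71×24.305 + 0.29×55.845 + 1×40.078 + 2×28.085 + 6×15.999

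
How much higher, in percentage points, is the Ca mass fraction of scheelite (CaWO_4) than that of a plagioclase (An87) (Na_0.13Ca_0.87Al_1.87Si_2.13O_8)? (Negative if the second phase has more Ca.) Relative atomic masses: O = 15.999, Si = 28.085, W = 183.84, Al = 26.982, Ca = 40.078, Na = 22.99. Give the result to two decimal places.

1.29 percentage points

Ca in CaWO_4: molar mass 287.914 g/mol; 1×40.078 = 40.078 g → 13.92 wt%.
Ca in Na_0.13Ca_0.87Al_1.87Si_2.13O_8: molar mass 276.126 g/mol; 0.87×40.078 = 34.868 g → 12.63 wt%.
Difference = 13.92 − 12.63 = 1.29 percentage points.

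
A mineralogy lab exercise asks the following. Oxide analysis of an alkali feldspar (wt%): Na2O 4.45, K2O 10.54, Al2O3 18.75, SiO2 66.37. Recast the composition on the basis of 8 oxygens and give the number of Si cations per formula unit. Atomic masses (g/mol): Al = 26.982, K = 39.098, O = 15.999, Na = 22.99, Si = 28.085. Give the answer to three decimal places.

4.45 wt% Na2O ÷ 61.979 g/mol = 0.07180 mol, giving 0.14360 Na and 0.07180 O.
10.54 wt% K2O ÷ 94.195 g/mol = 0.11190 mol, giving 0.22380 K and 0.11190 O.
18.75 wt% Al2O3 ÷ 101.961 g/mol = 0.18389 mol, giving 0.36778 Al and 0.55167 O.
66.37 wt% SiO2 ÷ 60.083 g/mol = 1.10464 mol, giving 1.10464 Si and 2.20928 O.
Oxygen sums to 2.94465; scaling by 8/2.94465 = 2.71679 puts the formula on 8 O.
Si: 1.10464 × 2.71679 = 3.001 atoms per formula unit.

3.001 Si apfu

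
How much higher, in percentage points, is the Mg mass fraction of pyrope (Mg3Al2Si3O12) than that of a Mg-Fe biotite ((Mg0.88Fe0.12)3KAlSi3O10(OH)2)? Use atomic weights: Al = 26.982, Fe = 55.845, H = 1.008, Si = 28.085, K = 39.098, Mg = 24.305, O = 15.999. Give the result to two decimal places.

3.12 percentage points

M(Mg3Al2Si3O12) = 403.122 g/mol, so wt% Mg = 72.915/403.122 × 100 = 18.09%.
M((Mg0.88Fe0.12)3KAlSi3O10(OH)2) = 428.608 g/mol, so wt% Mg = 64.165/428.608 × 100 = 14.97%.
18.09 − 14.97 = 3.12 pp.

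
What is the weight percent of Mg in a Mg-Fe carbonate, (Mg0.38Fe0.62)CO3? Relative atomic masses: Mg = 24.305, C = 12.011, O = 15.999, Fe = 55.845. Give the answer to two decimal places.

8.89 mass %

M((Mg0.38Fe0.62)CO3) = 103.868 g/mol.
Mg contributes 0.38 × 24.305 = 9.236 g per mole.
9.236/103.868 = 0.0889 → 8.89%.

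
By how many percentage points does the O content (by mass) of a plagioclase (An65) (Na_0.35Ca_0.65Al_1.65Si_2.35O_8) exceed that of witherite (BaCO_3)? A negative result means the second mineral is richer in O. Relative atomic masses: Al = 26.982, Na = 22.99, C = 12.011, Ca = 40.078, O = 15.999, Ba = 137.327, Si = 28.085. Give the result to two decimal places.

First mineral: 127.992 g O in 272.609 g formula = 46.95 wt% O.
Second mineral: 47.997 g O in 197.335 g formula = 24.32 wt% O.
46.95% − 24.32% gives a difference of 22.63 percentage points.

22.63 percentage points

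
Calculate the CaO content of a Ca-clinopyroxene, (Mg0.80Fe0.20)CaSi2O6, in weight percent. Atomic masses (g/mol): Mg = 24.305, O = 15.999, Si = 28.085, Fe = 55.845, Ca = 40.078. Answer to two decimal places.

M((Mg0.80Fe0.20)CaSi2O6) = 222.855 g/mol; M(CaO) = 56.077 g/mol.
Moles CaO per formula unit = 1 Ca ÷ 1 = 1.0000.
CaO fraction = (1.0000 × 56.077) / 222.855 = 56.077/222.855 = 0.2516.

25.16 wt%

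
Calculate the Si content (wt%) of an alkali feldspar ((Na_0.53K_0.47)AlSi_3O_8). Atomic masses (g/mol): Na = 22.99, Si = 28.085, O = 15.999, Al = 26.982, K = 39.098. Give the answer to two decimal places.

M((Na_0.53K_0.47)AlSi_3O_8) = 269.790 g/mol.
Si contributes 3 × 28.085 = 84.255 g per mole.
84.255/269.790 = 0.3123 → 31.23%.

31.23 wt%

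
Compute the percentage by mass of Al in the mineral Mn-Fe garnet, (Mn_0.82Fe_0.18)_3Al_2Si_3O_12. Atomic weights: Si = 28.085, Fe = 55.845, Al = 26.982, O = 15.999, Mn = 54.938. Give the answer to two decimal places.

M((Mn_0.82Fe_0.18)_3Al_2Si_3O_12) = 495.511 g/mol.
Al contributes 2 × 26.982 = 53.964 g per mole.
53.964/495.511 = 0.1089 → 10.89%.

10.89 mass %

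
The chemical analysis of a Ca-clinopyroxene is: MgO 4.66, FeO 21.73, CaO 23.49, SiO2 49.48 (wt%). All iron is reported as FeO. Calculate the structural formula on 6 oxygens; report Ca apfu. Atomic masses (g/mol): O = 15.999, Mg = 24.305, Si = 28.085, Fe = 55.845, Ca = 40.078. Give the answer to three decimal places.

4.66 wt% MgO ÷ 40.304 g/mol = 0.11562 mol, giving 0.11562 Mg and 0.11562 O.
21.73 wt% FeO ÷ 71.844 g/mol = 0.30246 mol, giving 0.30246 Fe and 0.30246 O.
23.49 wt% CaO ÷ 56.077 g/mol = 0.41889 mol, giving 0.41889 Ca and 0.41889 O.
49.48 wt% SiO2 ÷ 60.083 g/mol = 0.82353 mol, giving 0.82353 Si and 1.64706 O.
Oxygen sums to 2.48403; scaling by 6/2.48403 = 2.41543 puts the formula on 6 O.
Ca: 0.41889 × 2.41543 = 1.012 atoms per formula unit.

1.012 Ca apfu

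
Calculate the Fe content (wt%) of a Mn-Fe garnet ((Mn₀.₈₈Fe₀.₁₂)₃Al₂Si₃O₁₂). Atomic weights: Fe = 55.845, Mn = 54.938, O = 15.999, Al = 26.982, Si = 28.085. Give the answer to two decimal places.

4.06 wt%

Formula mass = 2.64·54.938 + 0.36·55.845 + 2·26.982 + 3·28.085 + 12·15.999 = 495.348 g/mol, of which 20.104 g is Fe.
So Fe makes up 20.104/495.348 = 0.0406 of the mass, i.e. 4.06%.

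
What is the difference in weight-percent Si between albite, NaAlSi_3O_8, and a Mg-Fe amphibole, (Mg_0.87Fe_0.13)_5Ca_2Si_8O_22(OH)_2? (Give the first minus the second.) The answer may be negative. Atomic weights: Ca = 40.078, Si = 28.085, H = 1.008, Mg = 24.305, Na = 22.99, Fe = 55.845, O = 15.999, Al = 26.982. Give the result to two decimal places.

5.15 percentage points

Si in NaAlSi_3O_8: molar mass 262.219 g/mol; 3×28.085 = 84.255 g → 32.13 wt%.
Si in (Mg_0.87Fe_0.13)_5Ca_2Si_8O_22(OH)_2: molar mass 832.854 g/mol; 8×28.085 = 224.680 g → 26.98 wt%.
Difference = 32.13 − 26.98 = 5.15 percentage points.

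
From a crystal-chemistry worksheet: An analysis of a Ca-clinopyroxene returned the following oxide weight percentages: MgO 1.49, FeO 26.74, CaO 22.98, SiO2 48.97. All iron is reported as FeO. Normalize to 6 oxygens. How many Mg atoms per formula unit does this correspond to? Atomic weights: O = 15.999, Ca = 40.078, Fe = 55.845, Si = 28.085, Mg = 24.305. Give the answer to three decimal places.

0.091 Mg apfu

MgO (M=40.304): mol = 0.03697; Mg = 0.03697, O = 0.03697.
FeO (M=71.844): mol = 0.37220; Fe = 0.37220, O = 0.37220.
CaO (M=56.077): mol = 0.40979; Ca = 0.40979, O = 0.40979.
SiO2 (M=60.083): mol = 0.81504; Si = 0.81504, O = 1.63008.
ΣO = 2.44904; factor = 6/ΣO = 2.44994.
Mg apfu = 0.03697 × 2.44994 = 0.091.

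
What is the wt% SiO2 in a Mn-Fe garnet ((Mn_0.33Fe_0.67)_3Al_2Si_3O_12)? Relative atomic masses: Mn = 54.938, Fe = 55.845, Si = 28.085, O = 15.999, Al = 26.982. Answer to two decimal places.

Formula mass = 496.844 g/mol.
3 Si → 3.0000 mol SiO2 per formula unit; M(SiO2) = 60.083, so SiO2 mass = 180.249 g.
180.249/496.844 × 100 = 36.28 wt%.

36.28 wt%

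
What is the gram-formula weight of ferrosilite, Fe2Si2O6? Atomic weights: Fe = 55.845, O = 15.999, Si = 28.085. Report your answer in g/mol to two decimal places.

263.85 g/mol

M = 2·55.845 + 2·28.085 + 6·15.999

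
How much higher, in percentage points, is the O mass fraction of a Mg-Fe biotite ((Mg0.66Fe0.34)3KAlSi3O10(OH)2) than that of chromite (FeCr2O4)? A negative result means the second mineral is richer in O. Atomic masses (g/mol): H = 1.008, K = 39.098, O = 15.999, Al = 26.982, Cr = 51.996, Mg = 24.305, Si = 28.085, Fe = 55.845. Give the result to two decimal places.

14.13 percentage points

M((Mg0.66Fe0.34)3KAlSi3O10(OH)2) = 449.425 g/mol, so wt% O = 191.988/449.425 × 100 = 42.72%.
M(FeCr2O4) = 223.833 g/mol, so wt% O = 63.996/223.833 × 100 = 28.59%.
42.72 − 28.59 = 14.13 pp.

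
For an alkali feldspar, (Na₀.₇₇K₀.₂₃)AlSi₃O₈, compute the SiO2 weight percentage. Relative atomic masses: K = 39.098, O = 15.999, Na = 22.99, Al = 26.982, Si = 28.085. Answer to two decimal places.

M((Na₀.₇₇K₀.₂₃)AlSi₃O₈) = 265.924 g/mol; M(SiO2) = 60.083 g/mol.
Moles SiO2 per formula unit = 3 Si ÷ 1 = 3.0000.
SiO2 fraction = (3.0000 × 60.083) / 265.924 = 180.249/265.924 = 0.6778.

67.78 wt%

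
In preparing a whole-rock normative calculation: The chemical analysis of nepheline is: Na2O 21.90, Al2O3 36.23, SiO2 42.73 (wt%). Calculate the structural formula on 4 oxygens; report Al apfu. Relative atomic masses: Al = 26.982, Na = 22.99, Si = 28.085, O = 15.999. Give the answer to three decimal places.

1.000 Al apfu

Na2O: 21.90/61.979 = 0.35335 mol → 0.70670 mol Na, 0.35335 mol O.
Al2O3: 36.23/101.961 = 0.35533 mol → 0.71066 mol Al, 1.06599 mol O.
SiO2: 42.73/60.083 = 0.71118 mol → 0.71118 mol Si, 1.42236 mol O.
Total oxygen = 2.84170 mol. Normalization factor = 4/2.84170 = 1.40761.
Al per 4 O = 0.71066 × 1.40761 = 1.000.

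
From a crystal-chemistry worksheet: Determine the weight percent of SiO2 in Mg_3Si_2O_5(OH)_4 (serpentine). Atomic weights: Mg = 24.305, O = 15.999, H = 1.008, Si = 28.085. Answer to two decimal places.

43.36 wt%

Formula mass = 277.108 g/mol.
2 Si → 2.0000 mol SiO2 per formula unit; M(SiO2) = 60.083, so SiO2 mass = 120.166 g.
120.166/277.108 × 100 = 43.36 wt%.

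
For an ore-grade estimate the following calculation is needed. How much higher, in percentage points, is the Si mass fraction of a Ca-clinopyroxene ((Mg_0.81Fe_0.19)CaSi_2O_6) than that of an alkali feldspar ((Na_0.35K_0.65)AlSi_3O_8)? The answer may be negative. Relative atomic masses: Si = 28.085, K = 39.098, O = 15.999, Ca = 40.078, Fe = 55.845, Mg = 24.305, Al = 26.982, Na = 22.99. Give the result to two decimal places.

-5.66 percentage points

First mineral: 56.170 g Si in 222.540 g formula = 25.24 wt% Si.
Second mineral: 84.255 g Si in 272.689 g formula = 30.90 wt% Si.
25.24% − 30.90% gives a difference of -5.66 percentage points.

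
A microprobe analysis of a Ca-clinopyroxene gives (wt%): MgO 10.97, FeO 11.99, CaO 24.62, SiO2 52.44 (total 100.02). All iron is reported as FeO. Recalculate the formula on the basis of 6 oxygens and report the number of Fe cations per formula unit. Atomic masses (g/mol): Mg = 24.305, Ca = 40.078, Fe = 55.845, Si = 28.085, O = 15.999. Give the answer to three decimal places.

0.382 Fe apfu

MgO (M=40.304): mol = 0.27218; Mg = 0.27218, O = 0.27218.
FeO (M=71.844): mol = 0.16689; Fe = 0.16689, O = 0.16689.
CaO (M=56.077): mol = 0.43904; Ca = 0.43904, O = 0.43904.
SiO2 (M=60.083): mol = 0.87279; Si = 0.87279, O = 1.74558.
ΣO = 2.62369; factor = 6/ΣO = 2.28686.
Fe apfu = 0.16689 × 2.28686 = 0.382.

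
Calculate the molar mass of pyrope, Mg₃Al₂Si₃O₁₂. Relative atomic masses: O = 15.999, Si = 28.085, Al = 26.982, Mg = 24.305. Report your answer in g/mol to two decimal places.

403.12 g/mol

The formula mass is the sum 3*24.305 + 2*26.982 + 3*28.085 + 12*15.999.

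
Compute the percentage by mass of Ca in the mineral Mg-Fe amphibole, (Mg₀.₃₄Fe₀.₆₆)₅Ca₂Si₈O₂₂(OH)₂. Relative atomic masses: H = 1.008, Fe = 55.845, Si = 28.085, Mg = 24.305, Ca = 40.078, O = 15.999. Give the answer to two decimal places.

8.75 wt%

Formula mass = 1.70*24.305 + 3.30*55.845 + 2*40.078 + 8*28.085 + 24*15.999 + 2*1.008 = 916.435 g/mol, of which 80.156 g is Ca.
So Ca makes up 80.156/916.435 = 0.0875 of the mass, i.e. 8.75%.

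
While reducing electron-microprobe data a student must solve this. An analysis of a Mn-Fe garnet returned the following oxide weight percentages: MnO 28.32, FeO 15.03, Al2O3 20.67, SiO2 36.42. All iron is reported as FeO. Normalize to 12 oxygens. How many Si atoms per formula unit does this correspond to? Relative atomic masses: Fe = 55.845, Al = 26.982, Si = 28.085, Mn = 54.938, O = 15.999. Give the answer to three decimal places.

2.995 Si apfu

28.32 wt% MnO ÷ 70.937 g/mol = 0.39923 mol, giving 0.39923 Mn and 0.39923 O.
15.03 wt% FeO ÷ 71.844 g/mol = 0.20920 mol, giving 0.20920 Fe and 0.20920 O.
20.67 wt% Al2O3 ÷ 101.961 g/mol = 0.20272 mol, giving 0.40544 Al and 0.60816 O.
36.42 wt% SiO2 ÷ 60.083 g/mol = 0.60616 mol, giving 0.60616 Si and 1.21232 O.
Oxygen sums to 2.42891; scaling by 12/2.42891 = 4.94049 puts the formula on 12 O.
Si: 0.60616 × 4.94049 = 2.995 atoms per formula unit.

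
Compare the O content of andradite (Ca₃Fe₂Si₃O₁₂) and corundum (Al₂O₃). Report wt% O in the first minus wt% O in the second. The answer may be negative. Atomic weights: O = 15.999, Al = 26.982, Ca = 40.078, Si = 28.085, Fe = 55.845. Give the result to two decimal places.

O in Ca₃Fe₂Si₃O₁₂: molar mass 508.167 g/mol; 12×15.999 = 191.988 g → 37.78 wt%.
O in Al₂O₃: molar mass 101.961 g/mol; 3×15.999 = 47.997 g → 47.07 wt%.
Difference = 37.78 − 47.07 = -9.29 percentage points.

-9.29 percentage points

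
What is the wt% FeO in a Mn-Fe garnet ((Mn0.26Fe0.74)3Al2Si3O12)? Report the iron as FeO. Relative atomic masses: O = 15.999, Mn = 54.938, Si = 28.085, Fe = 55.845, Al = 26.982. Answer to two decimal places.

32.09 wt%

Molar mass of (Mn0.26Fe0.74)3Al2Si3O12 = 0.78·54.938 + 2.22·55.845 + 2·26.982 + 3·28.085 + 12·15.999 = 497.035 g/mol.
Each formula unit contains 2.22 Fe, equivalent to 2.22/1 = 2.2200 mol FeO.
M(FeO) = 1×55.845 + 1×15.999 = 71.844 g/mol.
Mass of FeO per formula unit = 2.2200 × 71.844 = 159.494 g.
FeO wt% = 159.494 / 497.035 × 100 = 32.09%.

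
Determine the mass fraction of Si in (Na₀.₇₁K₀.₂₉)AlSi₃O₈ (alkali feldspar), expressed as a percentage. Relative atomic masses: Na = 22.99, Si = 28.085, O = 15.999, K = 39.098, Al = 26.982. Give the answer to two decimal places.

Molar mass of (Na₀.₇₁K₀.₂₉)AlSi₃O₈: 0.71×22.99 + 0.29×39.098 + 1×26.982 + 3×28.085 + 8×15.999 = 266.890 g/mol.
Mass of Si per formula unit: 3 × 28.085 = 84.255 g.
Weight fraction Si = 84.255 / 266.890 = 0.3157.

31.57 mass %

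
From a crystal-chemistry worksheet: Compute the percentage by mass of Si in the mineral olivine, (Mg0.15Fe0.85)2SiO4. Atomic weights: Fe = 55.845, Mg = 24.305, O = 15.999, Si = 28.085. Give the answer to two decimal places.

Formula mass = 0.30×24.305 + 1.70×55.845 + 1×28.085 + 4×15.999 = 194.309 g/mol, of which 28.085 g is Si.
So Si makes up 28.085/194.309 = 0.1445 of the mass, i.e. 14.45%.

14.45 wt%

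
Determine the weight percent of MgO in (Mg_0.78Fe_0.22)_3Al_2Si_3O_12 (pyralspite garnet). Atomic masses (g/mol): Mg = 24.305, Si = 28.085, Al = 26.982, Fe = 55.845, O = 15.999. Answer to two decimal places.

22.25 wt%

M((Mg_0.78Fe_0.22)_3Al_2Si_3O_12) = 423.938 g/mol; M(MgO) = 40.304 g/mol.
Moles MgO per formula unit = 2.34 Mg ÷ 1 = 2.3400.
MgO fraction = (2.3400 × 40.304) / 423.938 = 94.311/423.938 = 0.2225.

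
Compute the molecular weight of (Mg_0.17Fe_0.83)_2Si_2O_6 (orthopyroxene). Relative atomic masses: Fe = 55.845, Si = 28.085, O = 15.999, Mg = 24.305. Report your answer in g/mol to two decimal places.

253.13 g/mol

The formula mass is the sum 0.34(24.305) + 1.66(55.845) + 2(28.085) + 6(15.999).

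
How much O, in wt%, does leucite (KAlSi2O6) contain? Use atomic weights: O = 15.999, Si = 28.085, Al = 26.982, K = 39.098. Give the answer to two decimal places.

43.98 wt%

M(KAlSi2O6) = 218.244 g/mol.
O contributes 6 × 15.999 = 95.994 g per mole.
95.994/218.244 = 0.4398 → 43.98%.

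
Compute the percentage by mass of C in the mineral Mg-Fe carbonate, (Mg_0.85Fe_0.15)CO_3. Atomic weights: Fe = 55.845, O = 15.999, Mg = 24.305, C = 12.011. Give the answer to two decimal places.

13.49 wt%

Formula mass = 0.85*24.305 + 0.15*55.845 + 1*12.011 + 3*15.999 = 89.044 g/mol, of which 12.011 g is C.
So C makes up 12.011/89.044 = 0.1349 of the mass, i.e. 13.49%.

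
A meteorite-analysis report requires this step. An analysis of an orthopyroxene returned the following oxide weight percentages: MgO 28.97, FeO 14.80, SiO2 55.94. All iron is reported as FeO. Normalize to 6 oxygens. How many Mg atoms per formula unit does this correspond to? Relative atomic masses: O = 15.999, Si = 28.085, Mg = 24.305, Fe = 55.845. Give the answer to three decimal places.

1.548 Mg apfu

MgO (M=40.304): mol = 0.71879; Mg = 0.71879, O = 0.71879.
FeO (M=71.844): mol = 0.20600; Fe = 0.20600, O = 0.20600.
SiO2 (M=60.083): mol = 0.93105; Si = 0.93105, O = 1.86210.
ΣO = 2.78689; factor = 6/ΣO = 2.15294.
Mg apfu = 0.71879 × 2.15294 = 1.548.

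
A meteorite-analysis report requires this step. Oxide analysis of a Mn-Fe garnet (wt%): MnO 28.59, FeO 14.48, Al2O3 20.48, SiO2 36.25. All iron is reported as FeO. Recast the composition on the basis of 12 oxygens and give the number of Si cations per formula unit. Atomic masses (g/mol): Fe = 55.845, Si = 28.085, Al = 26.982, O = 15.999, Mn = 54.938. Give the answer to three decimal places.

2.999 Si apfu

MnO (M=70.937): mol = 0.40303; Mn = 0.40303, O = 0.40303.
FeO (M=71.844): mol = 0.20155; Fe = 0.20155, O = 0.20155.
Al2O3 (M=101.961): mol = 0.20086; Al = 0.40172, O = 0.60258.
SiO2 (M=60.083): mol = 0.60333; Si = 0.60333, O = 1.20666.
ΣO = 2.41382; factor = 12/ΣO = 4.97137.
Si apfu = 0.60333 × 4.97137 = 2.999.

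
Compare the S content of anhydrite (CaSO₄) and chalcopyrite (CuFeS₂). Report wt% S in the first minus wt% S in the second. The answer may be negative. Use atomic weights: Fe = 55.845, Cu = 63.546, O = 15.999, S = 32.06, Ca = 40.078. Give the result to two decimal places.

First mineral: 32.060 g S in 136.134 g formula = 23.55 wt% S.
Second mineral: 64.120 g S in 183.511 g formula = 34.94 wt% S.
23.55% − 34.94% gives a difference of -11.39 percentage points.

-11.39 percentage points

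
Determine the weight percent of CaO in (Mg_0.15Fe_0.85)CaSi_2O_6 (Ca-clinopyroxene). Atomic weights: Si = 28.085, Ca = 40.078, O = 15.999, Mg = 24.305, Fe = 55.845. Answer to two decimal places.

23.04 wt%

Molar mass of (Mg_0.15Fe_0.85)CaSi_2O_6 = 0.15*24.305 + 0.85*55.845 + 1*40.078 + 2*28.085 + 6*15.999 = 243.356 g/mol.
Each formula unit contains 1 Ca, equivalent to 1/1 = 1.0000 mol CaO.
M(CaO) = 1×40.078 + 1×15.999 = 56.077 g/mol.
Mass of CaO per formula unit = 1.0000 × 56.077 = 56.077 g.
CaO wt% = 56.077 / 243.356 × 100 = 23.04%.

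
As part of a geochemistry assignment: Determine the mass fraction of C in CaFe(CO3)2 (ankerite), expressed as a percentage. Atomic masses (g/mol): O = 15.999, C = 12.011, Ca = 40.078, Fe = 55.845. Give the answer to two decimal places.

11.12 weight percent

Molar mass of CaFe(CO3)2: 1×40.078 + 1×55.845 + 2×12.011 + 6×15.999 = 215.939 g/mol.
Mass of C per formula unit: 2 × 12.011 = 24.022 g.
Weight fraction C = 24.022 / 215.939 = 0.1112.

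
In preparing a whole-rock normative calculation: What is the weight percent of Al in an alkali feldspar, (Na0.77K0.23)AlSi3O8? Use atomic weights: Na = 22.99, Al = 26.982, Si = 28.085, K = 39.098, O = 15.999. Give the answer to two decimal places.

10.15 wt%

Formula mass = 0.77*22.99 + 0.23*39.098 + 1*26.982 + 3*28.085 + 8*15.999 = 265.924 g/mol, of which 26.982 g is Al.
So Al makes up 26.982/265.924 = 0.1015 of the mass, i.e. 10.15%.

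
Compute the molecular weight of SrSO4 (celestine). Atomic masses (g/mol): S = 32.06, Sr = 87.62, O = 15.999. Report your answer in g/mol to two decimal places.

183.68 g/mol

The formula mass is the sum 1*87.62 + 1*32.06 + 4*15.999.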